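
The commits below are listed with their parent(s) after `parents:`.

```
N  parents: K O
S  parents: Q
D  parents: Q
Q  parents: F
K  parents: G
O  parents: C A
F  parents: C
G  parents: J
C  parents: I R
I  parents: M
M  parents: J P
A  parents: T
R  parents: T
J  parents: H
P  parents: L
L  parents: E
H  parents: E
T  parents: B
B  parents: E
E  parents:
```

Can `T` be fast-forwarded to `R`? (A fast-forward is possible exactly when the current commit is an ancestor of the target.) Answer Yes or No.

A fast-forward from T to R is possible iff T is an ancestor of R.
Ancestors of R: {B, E, R, T}.
T is among them, so fast-forward is possible.

Yes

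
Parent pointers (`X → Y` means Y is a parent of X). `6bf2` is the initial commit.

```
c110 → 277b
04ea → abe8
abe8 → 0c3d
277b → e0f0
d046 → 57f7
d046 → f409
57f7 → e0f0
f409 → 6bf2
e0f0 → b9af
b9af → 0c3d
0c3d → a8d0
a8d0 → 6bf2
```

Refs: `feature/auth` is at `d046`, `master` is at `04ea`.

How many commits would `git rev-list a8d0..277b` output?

4

Reachable from 277b: {0c3d, 277b, 6bf2, a8d0, b9af, e0f0}.
Reachable from a8d0: {6bf2, a8d0}.
In 277b's history but not a8d0's: {0c3d, 277b, b9af, e0f0} — 4 commits.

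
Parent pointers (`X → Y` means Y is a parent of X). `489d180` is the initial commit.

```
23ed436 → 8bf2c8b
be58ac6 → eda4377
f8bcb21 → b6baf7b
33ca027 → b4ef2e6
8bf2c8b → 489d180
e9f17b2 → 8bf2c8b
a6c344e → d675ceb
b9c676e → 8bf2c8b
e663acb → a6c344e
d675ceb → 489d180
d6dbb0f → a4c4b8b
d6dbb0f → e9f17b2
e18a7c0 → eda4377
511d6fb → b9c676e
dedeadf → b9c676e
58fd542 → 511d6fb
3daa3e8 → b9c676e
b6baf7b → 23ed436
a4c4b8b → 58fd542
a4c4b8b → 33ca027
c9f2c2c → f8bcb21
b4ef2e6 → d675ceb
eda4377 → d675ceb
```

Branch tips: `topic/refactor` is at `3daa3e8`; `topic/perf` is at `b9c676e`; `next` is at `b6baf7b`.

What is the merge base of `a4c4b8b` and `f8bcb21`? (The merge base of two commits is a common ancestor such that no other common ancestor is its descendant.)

Ancestors of a4c4b8b: {33ca027, 489d180, 511d6fb, 58fd542, 8bf2c8b, a4c4b8b, b4ef2e6, b9c676e, d675ceb}.
Ancestors of f8bcb21: {23ed436, 489d180, 8bf2c8b, b6baf7b, f8bcb21}.
Common ancestors: {489d180, 8bf2c8b}.
Among these, 8bf2c8b is not an ancestor of any other common ancestor — it is the merge base.

8bf2c8b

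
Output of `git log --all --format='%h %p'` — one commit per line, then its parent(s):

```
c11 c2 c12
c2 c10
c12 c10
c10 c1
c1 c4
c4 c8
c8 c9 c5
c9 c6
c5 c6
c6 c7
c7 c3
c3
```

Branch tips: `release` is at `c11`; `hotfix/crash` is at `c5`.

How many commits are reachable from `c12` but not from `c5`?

Reachable from c12: {c1, c10, c12, c3, c4, c5, c6, c7, c8, c9}.
Reachable from c5: {c3, c5, c6, c7}.
In c12's history but not c5's: {c1, c10, c12, c4, c8, c9} — 6 commits.

6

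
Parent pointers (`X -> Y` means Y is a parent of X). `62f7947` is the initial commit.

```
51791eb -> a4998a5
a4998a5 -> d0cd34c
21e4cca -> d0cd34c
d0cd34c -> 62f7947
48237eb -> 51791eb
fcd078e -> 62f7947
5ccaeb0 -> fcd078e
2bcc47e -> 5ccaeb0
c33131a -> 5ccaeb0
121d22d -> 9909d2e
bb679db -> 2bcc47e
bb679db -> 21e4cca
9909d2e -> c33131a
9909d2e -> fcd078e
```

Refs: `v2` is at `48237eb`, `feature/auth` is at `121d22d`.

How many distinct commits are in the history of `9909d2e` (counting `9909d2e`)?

Walking parent pointers from 9909d2e: reachable set = {5ccaeb0, 62f7947, 9909d2e, c33131a, fcd078e}.
That is 5 commits.

5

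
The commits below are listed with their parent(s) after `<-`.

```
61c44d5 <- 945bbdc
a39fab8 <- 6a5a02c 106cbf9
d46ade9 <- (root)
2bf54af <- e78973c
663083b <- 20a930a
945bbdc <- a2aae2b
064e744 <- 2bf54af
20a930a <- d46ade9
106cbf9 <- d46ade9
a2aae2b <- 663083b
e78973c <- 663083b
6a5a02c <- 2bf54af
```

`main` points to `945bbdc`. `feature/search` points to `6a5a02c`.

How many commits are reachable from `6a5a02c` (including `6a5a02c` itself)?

Walking parent pointers from 6a5a02c: reachable set = {20a930a, 2bf54af, 663083b, 6a5a02c, d46ade9, e78973c}.
That is 6 commits.

6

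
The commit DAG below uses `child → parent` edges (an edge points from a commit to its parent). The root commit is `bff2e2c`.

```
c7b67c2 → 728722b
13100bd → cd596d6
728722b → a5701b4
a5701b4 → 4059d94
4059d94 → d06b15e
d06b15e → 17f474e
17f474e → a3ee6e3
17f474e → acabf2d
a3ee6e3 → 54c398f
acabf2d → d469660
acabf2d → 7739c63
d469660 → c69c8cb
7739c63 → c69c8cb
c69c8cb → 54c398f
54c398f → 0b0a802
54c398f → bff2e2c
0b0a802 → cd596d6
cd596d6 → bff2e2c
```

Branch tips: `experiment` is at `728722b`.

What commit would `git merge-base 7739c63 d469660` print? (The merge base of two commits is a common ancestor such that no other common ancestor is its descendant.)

c69c8cb

Ancestors of 7739c63: {0b0a802, 54c398f, 7739c63, bff2e2c, c69c8cb, cd596d6}.
Ancestors of d469660: {0b0a802, 54c398f, bff2e2c, c69c8cb, cd596d6, d469660}.
Common ancestors: {0b0a802, 54c398f, bff2e2c, c69c8cb, cd596d6}.
Among these, c69c8cb is not an ancestor of any other common ancestor — it is the merge base.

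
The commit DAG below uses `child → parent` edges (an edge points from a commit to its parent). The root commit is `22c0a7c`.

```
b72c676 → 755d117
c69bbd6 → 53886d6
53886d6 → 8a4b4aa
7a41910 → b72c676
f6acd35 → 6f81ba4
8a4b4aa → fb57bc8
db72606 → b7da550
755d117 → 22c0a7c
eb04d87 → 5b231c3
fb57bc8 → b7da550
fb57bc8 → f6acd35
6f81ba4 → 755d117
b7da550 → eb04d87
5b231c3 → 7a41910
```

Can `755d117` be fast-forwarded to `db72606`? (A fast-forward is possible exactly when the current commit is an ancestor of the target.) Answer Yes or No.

A fast-forward from 755d117 to db72606 is possible iff 755d117 is an ancestor of db72606.
Ancestors of db72606: {22c0a7c, 5b231c3, 755d117, 7a41910, b72c676, b7da550, db72606, eb04d87}.
755d117 is among them, so fast-forward is possible.

Yes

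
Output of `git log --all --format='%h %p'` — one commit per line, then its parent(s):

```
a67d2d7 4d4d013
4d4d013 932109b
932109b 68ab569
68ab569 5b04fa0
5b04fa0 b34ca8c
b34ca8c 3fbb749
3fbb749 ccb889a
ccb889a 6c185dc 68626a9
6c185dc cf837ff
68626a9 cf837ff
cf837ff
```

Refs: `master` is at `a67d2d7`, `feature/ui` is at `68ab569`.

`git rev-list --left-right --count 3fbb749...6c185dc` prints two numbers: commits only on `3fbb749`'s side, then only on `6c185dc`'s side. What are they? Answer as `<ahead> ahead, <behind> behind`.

Reachable from 3fbb749: {3fbb749, 68626a9, 6c185dc, ccb889a, cf837ff}.
Reachable from 6c185dc: {6c185dc, cf837ff}.
Only in 3fbb749's history (ahead): {3fbb749, 68626a9, ccb889a} — 3.
Only in 6c185dc's history (behind): {} — 0.

3 ahead, 0 behind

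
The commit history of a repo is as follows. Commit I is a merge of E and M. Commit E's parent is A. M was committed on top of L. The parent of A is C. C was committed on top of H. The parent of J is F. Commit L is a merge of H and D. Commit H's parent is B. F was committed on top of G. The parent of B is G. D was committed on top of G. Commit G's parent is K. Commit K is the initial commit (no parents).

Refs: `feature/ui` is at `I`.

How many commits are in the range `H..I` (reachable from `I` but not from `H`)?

Reachable from I: {A, B, C, D, E, G, H, I, K, L, M}.
Reachable from H: {B, G, H, K}.
In I's history but not H's: {A, C, D, E, I, L, M} — 7 commits.

7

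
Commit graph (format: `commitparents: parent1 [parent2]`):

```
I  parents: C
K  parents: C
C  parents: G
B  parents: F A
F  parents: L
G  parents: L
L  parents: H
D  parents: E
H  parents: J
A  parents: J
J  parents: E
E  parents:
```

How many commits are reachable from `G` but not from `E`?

4

Reachable from G: {E, G, H, J, L}.
Reachable from E: {E}.
In G's history but not E's: {G, H, J, L} — 4 commits.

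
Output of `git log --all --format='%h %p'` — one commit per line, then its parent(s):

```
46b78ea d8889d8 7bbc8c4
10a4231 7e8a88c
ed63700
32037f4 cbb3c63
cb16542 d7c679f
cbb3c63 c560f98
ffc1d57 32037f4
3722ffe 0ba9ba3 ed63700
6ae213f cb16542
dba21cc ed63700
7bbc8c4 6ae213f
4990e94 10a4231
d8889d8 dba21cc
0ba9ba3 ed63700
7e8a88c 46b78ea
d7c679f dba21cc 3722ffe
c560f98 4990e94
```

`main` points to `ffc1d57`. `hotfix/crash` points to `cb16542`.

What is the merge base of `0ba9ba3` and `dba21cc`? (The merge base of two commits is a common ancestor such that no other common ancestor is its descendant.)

Ancestors of 0ba9ba3: {0ba9ba3, ed63700}.
Ancestors of dba21cc: {dba21cc, ed63700}.
Common ancestors: {ed63700}.
The only common ancestor is ed63700, so it is the merge base.

ed63700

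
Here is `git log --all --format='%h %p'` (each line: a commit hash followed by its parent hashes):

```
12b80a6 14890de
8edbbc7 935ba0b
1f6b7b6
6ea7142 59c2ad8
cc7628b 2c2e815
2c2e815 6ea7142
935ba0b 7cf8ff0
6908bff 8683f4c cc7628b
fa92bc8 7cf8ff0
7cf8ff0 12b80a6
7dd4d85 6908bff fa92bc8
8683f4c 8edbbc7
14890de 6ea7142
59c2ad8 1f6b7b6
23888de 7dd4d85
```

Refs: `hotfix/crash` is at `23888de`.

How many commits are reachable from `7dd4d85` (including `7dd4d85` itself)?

Walking parent pointers from 7dd4d85: reachable set = {12b80a6, 14890de, 1f6b7b6, 2c2e815, 59c2ad8, 6908bff, 6ea7142, 7cf8ff0, 7dd4d85, 8683f4c, 8edbbc7, 935ba0b, cc7628b, fa92bc8}.
That is 14 commits.

14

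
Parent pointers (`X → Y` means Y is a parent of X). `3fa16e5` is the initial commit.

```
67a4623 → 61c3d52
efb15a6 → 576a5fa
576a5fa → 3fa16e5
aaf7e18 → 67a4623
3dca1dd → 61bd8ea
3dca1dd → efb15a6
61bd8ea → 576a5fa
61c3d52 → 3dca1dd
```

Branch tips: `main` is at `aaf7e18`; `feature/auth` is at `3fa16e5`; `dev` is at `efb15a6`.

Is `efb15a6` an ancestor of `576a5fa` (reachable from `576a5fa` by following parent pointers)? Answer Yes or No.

No

Ancestors of 576a5fa: {3fa16e5, 576a5fa}.
efb15a6 is not in that set, so it is not an ancestor of 576a5fa.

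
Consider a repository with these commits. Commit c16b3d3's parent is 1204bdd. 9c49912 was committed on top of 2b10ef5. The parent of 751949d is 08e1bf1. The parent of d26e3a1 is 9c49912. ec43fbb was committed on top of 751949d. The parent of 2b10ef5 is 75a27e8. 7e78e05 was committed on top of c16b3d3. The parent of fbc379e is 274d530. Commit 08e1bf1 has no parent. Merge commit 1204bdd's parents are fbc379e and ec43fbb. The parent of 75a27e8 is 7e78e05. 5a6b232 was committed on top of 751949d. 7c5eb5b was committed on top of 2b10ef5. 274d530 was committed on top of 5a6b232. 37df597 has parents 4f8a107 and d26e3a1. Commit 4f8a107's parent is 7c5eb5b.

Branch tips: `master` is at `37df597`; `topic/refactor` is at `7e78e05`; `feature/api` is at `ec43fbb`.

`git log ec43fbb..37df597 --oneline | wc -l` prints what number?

13

Reachable from 37df597: {08e1bf1, 1204bdd, 274d530, 2b10ef5, 37df597, 4f8a107, 5a6b232, 751949d, 75a27e8, 7c5eb5b, 7e78e05, 9c49912, c16b3d3, d26e3a1, ec43fbb, fbc379e}.
Reachable from ec43fbb: {08e1bf1, 751949d, ec43fbb}.
In 37df597's history but not ec43fbb's: {1204bdd, 274d530, 2b10ef5, 37df597, 4f8a107, 5a6b232, 75a27e8, 7c5eb5b, 7e78e05, 9c49912, c16b3d3, d26e3a1, fbc379e} — 13 commits.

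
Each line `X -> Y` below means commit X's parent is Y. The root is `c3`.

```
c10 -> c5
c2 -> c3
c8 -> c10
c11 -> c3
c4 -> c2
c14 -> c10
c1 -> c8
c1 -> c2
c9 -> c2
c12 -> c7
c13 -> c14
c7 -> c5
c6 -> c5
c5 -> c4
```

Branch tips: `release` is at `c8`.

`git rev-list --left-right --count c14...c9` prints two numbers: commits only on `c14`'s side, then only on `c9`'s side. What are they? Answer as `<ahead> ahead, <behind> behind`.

4 ahead, 1 behind

Reachable from c14: {c10, c14, c2, c3, c4, c5}.
Reachable from c9: {c2, c3, c9}.
Only in c14's history (ahead): {c10, c14, c4, c5} — 4.
Only in c9's history (behind): {c9} — 1.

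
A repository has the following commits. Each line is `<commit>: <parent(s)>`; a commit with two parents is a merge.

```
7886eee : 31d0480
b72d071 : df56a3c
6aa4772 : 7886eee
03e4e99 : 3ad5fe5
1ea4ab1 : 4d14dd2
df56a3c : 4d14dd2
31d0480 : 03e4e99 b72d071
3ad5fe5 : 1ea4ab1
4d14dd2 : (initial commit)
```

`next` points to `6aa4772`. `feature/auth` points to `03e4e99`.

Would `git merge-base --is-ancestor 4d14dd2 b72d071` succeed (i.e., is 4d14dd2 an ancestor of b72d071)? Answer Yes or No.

Yes

Ancestors of b72d071 (commits reachable by following parents): {4d14dd2, b72d071, df56a3c}.
4d14dd2 is in that set, so it is an ancestor of b72d071.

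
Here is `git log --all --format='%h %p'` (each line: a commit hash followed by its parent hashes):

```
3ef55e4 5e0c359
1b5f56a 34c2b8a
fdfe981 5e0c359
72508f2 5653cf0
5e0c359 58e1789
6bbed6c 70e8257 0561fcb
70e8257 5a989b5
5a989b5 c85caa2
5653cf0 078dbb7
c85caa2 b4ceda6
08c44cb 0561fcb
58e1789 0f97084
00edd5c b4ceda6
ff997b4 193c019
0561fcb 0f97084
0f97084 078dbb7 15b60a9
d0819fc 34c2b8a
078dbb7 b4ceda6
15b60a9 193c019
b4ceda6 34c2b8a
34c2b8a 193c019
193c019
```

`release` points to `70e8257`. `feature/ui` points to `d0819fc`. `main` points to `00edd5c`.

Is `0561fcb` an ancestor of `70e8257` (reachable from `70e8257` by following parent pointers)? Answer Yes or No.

No

Ancestors of 70e8257: {193c019, 34c2b8a, 5a989b5, 70e8257, b4ceda6, c85caa2}.
0561fcb is not in that set, so it is not an ancestor of 70e8257.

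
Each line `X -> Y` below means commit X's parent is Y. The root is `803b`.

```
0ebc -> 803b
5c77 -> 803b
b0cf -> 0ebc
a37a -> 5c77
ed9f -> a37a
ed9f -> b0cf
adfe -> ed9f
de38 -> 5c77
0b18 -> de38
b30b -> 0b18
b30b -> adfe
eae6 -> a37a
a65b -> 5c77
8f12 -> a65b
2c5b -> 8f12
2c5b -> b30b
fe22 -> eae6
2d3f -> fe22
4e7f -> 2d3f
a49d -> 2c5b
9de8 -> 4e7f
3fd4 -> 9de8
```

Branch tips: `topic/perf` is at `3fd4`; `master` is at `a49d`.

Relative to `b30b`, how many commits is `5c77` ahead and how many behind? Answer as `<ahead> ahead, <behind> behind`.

0 ahead, 8 behind

Reachable from 5c77: {5c77, 803b}.
Reachable from b30b: {0b18, 0ebc, 5c77, 803b, a37a, adfe, b0cf, b30b, de38, ed9f}.
Only in 5c77's history (ahead): {} — 0.
Only in b30b's history (behind): {0b18, 0ebc, a37a, adfe, b0cf, b30b, de38, ed9f} — 8.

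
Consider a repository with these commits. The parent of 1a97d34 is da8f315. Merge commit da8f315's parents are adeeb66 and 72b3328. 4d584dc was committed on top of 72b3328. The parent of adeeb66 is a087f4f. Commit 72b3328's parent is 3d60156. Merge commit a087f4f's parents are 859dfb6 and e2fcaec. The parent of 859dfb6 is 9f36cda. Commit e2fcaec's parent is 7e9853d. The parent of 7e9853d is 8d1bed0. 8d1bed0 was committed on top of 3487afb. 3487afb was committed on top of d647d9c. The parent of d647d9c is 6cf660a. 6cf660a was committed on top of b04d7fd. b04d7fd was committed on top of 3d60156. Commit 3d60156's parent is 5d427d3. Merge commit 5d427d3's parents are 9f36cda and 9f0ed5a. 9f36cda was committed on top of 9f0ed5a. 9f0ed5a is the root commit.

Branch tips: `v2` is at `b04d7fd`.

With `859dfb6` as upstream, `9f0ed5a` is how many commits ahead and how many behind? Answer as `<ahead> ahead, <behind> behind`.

0 ahead, 2 behind

Reachable from 9f0ed5a: {9f0ed5a}.
Reachable from 859dfb6: {859dfb6, 9f0ed5a, 9f36cda}.
Only in 9f0ed5a's history (ahead): {} — 0.
Only in 859dfb6's history (behind): {859dfb6, 9f36cda} — 2.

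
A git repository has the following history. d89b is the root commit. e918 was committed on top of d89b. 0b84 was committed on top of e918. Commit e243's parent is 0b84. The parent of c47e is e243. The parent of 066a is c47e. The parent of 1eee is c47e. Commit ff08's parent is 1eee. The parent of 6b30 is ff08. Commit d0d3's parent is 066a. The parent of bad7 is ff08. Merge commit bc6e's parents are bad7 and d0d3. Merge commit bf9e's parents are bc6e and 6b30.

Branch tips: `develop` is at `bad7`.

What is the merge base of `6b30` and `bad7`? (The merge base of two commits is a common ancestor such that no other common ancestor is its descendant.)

ff08

Ancestors of 6b30: {0b84, 1eee, 6b30, c47e, d89b, e243, e918, ff08}.
Ancestors of bad7: {0b84, 1eee, bad7, c47e, d89b, e243, e918, ff08}.
Common ancestors: {0b84, 1eee, c47e, d89b, e243, e918, ff08}.
Among these, ff08 is not an ancestor of any other common ancestor — it is the merge base.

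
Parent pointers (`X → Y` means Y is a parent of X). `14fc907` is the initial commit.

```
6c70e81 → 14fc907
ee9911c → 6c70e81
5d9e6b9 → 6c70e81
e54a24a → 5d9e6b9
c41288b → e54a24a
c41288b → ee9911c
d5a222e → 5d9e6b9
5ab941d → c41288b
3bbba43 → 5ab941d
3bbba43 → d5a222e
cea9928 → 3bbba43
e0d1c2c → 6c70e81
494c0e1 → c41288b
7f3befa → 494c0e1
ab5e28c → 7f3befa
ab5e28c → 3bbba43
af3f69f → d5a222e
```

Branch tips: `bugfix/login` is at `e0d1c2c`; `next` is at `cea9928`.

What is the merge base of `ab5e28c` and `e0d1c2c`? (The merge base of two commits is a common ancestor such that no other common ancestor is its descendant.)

6c70e81

Ancestors of ab5e28c: {14fc907, 3bbba43, 494c0e1, 5ab941d, 5d9e6b9, 6c70e81, 7f3befa, ab5e28c, c41288b, d5a222e, e54a24a, ee9911c}.
Ancestors of e0d1c2c: {14fc907, 6c70e81, e0d1c2c}.
Common ancestors: {14fc907, 6c70e81}.
Among these, 6c70e81 is not an ancestor of any other common ancestor — it is the merge base.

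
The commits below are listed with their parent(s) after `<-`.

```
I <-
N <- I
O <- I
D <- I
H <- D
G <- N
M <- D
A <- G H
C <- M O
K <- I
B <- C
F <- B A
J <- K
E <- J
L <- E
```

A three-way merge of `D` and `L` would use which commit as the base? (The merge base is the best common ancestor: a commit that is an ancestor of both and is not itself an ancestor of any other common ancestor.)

I

Ancestors of D: {D, I}.
Ancestors of L: {E, I, J, K, L}.
Common ancestors: {I}.
The only common ancestor is I, so it is the merge base.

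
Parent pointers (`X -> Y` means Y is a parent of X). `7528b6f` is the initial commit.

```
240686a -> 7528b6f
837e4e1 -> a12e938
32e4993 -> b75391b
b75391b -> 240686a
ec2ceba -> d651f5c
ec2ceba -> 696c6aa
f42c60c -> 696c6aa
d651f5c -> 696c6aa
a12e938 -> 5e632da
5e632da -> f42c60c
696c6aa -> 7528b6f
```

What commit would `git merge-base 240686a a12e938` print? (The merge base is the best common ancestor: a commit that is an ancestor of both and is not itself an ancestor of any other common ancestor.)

7528b6f

Ancestors of 240686a: {240686a, 7528b6f}.
Ancestors of a12e938: {5e632da, 696c6aa, 7528b6f, a12e938, f42c60c}.
Common ancestors: {7528b6f}.
The only common ancestor is 7528b6f, so it is the merge base.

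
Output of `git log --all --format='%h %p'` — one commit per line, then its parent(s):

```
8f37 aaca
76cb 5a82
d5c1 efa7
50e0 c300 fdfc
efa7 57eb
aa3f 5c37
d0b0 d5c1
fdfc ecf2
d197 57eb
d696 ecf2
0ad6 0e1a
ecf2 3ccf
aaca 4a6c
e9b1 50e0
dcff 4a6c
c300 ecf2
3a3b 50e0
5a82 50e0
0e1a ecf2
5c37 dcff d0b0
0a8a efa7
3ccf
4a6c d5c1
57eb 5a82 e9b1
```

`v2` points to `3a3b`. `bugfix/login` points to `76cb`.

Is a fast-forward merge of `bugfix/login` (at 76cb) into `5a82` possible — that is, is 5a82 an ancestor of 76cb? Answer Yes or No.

Yes

A fast-forward from 5a82 to 76cb is possible iff 5a82 is an ancestor of 76cb.
Ancestors of 76cb: {3ccf, 50e0, 5a82, 76cb, c300, ecf2, fdfc}.
5a82 is among them, so fast-forward is possible.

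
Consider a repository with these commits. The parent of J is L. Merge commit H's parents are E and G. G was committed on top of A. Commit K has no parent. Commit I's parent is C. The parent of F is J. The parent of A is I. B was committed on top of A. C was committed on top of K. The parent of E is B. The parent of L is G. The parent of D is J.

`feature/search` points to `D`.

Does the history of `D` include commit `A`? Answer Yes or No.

Yes

Ancestors of D (commits reachable by following parents): {A, C, D, G, I, J, K, L}.
A is in that set, so it is an ancestor of D.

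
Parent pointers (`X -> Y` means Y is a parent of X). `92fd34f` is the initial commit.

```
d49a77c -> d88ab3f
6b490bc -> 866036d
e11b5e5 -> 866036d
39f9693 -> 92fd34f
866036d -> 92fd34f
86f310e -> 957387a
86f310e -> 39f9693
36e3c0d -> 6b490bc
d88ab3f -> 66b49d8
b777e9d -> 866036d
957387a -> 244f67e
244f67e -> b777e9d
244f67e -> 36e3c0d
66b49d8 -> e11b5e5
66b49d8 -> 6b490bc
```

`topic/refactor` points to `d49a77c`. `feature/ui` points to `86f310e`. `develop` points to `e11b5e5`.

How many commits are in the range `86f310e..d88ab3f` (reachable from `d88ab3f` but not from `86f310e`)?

Reachable from d88ab3f: {66b49d8, 6b490bc, 866036d, 92fd34f, d88ab3f, e11b5e5}.
Reachable from 86f310e: {244f67e, 36e3c0d, 39f9693, 6b490bc, 866036d, 86f310e, 92fd34f, 957387a, b777e9d}.
In d88ab3f's history but not 86f310e's: {66b49d8, d88ab3f, e11b5e5} — 3 commits.

3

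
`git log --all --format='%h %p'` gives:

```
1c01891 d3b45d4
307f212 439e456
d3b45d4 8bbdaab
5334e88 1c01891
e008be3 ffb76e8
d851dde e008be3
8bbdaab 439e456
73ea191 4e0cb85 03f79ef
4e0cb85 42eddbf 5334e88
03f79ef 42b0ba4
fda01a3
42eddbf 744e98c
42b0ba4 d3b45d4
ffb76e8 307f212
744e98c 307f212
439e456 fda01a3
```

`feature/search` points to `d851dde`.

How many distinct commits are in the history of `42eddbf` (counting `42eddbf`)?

Walking parent pointers from 42eddbf: reachable set = {307f212, 42eddbf, 439e456, 744e98c, fda01a3}.
That is 5 commits.

5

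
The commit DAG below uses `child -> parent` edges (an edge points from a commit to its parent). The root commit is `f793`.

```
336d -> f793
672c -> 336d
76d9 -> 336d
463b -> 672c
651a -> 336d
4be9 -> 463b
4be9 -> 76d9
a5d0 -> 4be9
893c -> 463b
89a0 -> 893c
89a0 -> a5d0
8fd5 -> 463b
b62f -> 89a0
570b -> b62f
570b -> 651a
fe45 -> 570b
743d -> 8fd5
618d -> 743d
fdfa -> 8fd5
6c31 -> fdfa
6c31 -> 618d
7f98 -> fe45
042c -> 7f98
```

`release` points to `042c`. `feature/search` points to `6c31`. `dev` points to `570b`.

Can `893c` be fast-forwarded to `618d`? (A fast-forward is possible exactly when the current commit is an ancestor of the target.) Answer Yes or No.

No

A fast-forward from 893c to 618d is possible iff 893c is an ancestor of 618d.
Ancestors of 618d: {336d, 463b, 618d, 672c, 743d, 8fd5, f793}.
893c is not among them, so fast-forward is not possible.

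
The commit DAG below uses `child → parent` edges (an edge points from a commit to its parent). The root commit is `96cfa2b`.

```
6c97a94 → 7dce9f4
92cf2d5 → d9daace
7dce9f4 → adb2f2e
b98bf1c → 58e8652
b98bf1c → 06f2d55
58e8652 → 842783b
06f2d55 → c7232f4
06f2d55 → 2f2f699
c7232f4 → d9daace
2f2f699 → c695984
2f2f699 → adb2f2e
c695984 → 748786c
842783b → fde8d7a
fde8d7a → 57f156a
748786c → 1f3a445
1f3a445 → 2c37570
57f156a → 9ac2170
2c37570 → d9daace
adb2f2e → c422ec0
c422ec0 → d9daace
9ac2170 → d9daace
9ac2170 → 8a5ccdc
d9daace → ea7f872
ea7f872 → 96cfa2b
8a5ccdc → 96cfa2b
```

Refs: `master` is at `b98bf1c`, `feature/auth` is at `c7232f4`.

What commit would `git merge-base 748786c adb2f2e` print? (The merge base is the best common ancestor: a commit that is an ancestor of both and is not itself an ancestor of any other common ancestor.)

d9daace

Ancestors of 748786c: {1f3a445, 2c37570, 748786c, 96cfa2b, d9daace, ea7f872}.
Ancestors of adb2f2e: {96cfa2b, adb2f2e, c422ec0, d9daace, ea7f872}.
Common ancestors: {96cfa2b, d9daace, ea7f872}.
Among these, d9daace is not an ancestor of any other common ancestor — it is the merge base.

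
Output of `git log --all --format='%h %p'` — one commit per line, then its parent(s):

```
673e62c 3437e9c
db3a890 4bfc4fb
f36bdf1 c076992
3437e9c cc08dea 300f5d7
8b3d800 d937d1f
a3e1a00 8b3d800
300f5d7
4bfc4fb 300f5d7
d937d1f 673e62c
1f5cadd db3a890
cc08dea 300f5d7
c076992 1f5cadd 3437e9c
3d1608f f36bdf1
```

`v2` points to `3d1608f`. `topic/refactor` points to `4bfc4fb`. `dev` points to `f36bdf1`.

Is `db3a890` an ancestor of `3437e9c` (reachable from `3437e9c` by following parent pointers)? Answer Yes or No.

Ancestors of 3437e9c: {300f5d7, 3437e9c, cc08dea}.
db3a890 is not in that set, so it is not an ancestor of 3437e9c.

No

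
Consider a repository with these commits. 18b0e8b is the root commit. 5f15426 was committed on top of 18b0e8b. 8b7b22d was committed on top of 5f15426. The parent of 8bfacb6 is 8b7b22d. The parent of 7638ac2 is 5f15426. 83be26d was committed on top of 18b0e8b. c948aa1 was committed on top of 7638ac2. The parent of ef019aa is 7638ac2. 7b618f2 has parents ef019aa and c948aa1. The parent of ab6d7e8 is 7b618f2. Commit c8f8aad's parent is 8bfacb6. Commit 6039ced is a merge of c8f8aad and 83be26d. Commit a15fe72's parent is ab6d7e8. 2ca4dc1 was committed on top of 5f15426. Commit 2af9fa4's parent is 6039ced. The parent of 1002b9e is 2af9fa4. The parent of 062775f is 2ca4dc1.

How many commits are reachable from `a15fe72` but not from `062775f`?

Reachable from a15fe72: {18b0e8b, 5f15426, 7638ac2, 7b618f2, a15fe72, ab6d7e8, c948aa1, ef019aa}.
Reachable from 062775f: {062775f, 18b0e8b, 2ca4dc1, 5f15426}.
In a15fe72's history but not 062775f's: {7638ac2, 7b618f2, a15fe72, ab6d7e8, c948aa1, ef019aa} — 6 commits.

6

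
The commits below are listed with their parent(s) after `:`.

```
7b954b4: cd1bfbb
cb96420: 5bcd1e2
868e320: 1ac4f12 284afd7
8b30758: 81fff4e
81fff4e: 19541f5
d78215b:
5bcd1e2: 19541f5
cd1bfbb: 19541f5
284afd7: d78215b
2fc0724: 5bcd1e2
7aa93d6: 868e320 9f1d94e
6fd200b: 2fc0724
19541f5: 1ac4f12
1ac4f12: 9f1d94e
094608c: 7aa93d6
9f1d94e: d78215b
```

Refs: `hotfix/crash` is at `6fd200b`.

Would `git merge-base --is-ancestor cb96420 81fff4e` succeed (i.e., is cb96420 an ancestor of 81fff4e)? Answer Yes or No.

No

Ancestors of 81fff4e: {19541f5, 1ac4f12, 81fff4e, 9f1d94e, d78215b}.
cb96420 is not in that set, so it is not an ancestor of 81fff4e.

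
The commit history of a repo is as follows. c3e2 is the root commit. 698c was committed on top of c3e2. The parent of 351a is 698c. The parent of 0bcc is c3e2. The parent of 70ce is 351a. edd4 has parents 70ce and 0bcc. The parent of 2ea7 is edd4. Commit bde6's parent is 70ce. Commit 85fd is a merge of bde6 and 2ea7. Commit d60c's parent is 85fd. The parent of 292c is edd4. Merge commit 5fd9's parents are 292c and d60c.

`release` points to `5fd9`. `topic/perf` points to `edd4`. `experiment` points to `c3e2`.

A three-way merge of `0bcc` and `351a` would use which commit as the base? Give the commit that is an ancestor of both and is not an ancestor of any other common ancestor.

c3e2

Ancestors of 0bcc: {0bcc, c3e2}.
Ancestors of 351a: {351a, 698c, c3e2}.
Common ancestors: {c3e2}.
The only common ancestor is c3e2, so it is the merge base.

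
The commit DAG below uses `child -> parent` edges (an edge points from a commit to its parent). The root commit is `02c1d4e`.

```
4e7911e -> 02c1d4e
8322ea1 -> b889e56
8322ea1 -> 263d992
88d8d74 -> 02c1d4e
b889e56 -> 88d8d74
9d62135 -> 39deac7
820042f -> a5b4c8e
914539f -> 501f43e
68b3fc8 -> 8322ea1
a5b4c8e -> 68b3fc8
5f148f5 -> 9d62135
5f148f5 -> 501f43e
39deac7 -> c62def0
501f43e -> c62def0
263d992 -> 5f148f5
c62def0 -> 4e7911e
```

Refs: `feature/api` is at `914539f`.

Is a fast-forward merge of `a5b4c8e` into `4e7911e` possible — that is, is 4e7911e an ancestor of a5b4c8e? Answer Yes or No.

Yes

A fast-forward from 4e7911e to a5b4c8e is possible iff 4e7911e is an ancestor of a5b4c8e.
Ancestors of a5b4c8e: {02c1d4e, 263d992, 39deac7, 4e7911e, 501f43e, 5f148f5, 68b3fc8, 8322ea1, 88d8d74, 9d62135, a5b4c8e, b889e56, c62def0}.
4e7911e is among them, so fast-forward is possible.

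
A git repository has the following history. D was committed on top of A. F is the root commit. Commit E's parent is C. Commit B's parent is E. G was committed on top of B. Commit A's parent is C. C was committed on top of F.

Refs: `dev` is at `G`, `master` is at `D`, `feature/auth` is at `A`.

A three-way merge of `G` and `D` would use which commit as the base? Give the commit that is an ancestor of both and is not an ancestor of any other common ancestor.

C

Ancestors of G: {B, C, E, F, G}.
Ancestors of D: {A, C, D, F}.
Common ancestors: {C, F}.
Among these, C is not an ancestor of any other common ancestor — it is the merge base.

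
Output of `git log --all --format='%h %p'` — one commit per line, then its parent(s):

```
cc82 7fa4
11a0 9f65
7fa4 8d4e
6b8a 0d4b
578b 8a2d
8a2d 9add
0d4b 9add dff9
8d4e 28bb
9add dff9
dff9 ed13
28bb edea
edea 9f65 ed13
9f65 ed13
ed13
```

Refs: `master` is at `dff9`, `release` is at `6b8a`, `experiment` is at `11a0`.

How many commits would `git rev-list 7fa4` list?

6

Walking parent pointers from 7fa4: reachable set = {28bb, 7fa4, 8d4e, 9f65, ed13, edea}.
That is 6 commits.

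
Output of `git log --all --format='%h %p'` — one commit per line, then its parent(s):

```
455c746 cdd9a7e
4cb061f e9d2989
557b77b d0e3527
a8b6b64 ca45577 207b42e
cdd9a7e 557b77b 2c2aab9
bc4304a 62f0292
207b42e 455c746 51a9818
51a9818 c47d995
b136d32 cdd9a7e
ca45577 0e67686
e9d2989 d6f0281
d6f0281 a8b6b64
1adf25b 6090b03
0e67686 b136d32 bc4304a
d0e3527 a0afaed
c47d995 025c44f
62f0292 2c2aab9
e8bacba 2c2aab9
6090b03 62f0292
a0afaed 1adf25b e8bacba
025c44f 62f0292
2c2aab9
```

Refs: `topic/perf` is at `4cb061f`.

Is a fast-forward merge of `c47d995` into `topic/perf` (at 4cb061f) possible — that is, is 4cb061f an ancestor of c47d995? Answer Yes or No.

A fast-forward from 4cb061f to c47d995 is possible iff 4cb061f is an ancestor of c47d995.
Ancestors of c47d995: {025c44f, 2c2aab9, 62f0292, c47d995}.
4cb061f is not among them, so fast-forward is not possible.

No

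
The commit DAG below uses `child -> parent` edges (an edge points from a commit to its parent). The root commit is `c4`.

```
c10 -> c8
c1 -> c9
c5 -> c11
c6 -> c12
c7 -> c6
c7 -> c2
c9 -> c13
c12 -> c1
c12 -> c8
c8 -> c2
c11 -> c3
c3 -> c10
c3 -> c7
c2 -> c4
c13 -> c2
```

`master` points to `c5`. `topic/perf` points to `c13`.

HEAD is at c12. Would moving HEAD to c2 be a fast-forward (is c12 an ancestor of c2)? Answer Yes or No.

No

A fast-forward from c12 to c2 is possible iff c12 is an ancestor of c2.
Ancestors of c2: {c2, c4}.
c12 is not among them, so fast-forward is not possible.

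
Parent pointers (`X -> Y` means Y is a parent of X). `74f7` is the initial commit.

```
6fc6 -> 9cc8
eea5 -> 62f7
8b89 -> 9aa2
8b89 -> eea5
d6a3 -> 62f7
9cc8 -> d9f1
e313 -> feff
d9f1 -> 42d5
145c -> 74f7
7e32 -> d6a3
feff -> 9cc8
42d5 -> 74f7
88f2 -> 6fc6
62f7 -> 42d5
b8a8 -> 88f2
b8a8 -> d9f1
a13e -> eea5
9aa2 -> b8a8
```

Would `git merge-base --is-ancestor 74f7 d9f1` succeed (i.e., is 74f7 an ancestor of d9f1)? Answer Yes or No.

Yes

Ancestors of d9f1 (commits reachable by following parents): {42d5, 74f7, d9f1}.
74f7 is in that set, so it is an ancestor of d9f1.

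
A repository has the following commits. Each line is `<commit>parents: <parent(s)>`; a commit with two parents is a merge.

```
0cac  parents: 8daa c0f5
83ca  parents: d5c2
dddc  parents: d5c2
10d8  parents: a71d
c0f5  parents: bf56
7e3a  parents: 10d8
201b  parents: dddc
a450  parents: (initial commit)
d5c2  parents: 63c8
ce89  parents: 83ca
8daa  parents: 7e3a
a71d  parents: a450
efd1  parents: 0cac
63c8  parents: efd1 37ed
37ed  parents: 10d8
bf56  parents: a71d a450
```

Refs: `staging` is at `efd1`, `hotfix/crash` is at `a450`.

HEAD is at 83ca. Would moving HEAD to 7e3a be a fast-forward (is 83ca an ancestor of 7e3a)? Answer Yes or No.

No

A fast-forward from 83ca to 7e3a is possible iff 83ca is an ancestor of 7e3a.
Ancestors of 7e3a: {10d8, 7e3a, a450, a71d}.
83ca is not among them, so fast-forward is not possible.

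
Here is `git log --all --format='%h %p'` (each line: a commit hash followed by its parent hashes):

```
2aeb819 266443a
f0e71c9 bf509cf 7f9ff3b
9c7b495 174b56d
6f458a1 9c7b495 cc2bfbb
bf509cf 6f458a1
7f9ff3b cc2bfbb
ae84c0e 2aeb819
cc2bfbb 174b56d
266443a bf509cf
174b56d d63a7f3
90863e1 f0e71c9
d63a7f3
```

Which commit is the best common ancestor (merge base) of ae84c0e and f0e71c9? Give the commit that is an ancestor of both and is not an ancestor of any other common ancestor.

Ancestors of ae84c0e: {174b56d, 266443a, 2aeb819, 6f458a1, 9c7b495, ae84c0e, bf509cf, cc2bfbb, d63a7f3}.
Ancestors of f0e71c9: {174b56d, 6f458a1, 7f9ff3b, 9c7b495, bf509cf, cc2bfbb, d63a7f3, f0e71c9}.
Common ancestors: {174b56d, 6f458a1, 9c7b495, bf509cf, cc2bfbb, d63a7f3}.
Among these, bf509cf is not an ancestor of any other common ancestor — it is the merge base.

bf509cf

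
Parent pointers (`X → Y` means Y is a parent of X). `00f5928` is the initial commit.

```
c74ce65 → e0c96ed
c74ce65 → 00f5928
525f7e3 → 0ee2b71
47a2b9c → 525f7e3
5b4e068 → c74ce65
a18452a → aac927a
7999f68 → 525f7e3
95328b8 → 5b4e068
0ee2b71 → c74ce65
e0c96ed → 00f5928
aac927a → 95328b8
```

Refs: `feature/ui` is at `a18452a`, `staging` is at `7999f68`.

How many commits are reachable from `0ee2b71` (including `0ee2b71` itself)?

Walking parent pointers from 0ee2b71: reachable set = {00f5928, 0ee2b71, c74ce65, e0c96ed}.
That is 4 commits.

4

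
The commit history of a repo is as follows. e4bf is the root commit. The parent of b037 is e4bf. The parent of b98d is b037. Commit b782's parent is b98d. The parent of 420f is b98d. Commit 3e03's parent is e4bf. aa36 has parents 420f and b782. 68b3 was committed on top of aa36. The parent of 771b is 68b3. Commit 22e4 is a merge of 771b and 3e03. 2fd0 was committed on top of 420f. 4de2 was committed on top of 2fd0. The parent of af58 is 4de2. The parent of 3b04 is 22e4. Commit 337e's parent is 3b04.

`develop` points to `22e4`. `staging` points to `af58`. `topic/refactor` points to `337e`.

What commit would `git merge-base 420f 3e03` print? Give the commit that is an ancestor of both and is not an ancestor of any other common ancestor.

Ancestors of 420f: {420f, b037, b98d, e4bf}.
Ancestors of 3e03: {3e03, e4bf}.
Common ancestors: {e4bf}.
The only common ancestor is e4bf, so it is the merge base.

e4bf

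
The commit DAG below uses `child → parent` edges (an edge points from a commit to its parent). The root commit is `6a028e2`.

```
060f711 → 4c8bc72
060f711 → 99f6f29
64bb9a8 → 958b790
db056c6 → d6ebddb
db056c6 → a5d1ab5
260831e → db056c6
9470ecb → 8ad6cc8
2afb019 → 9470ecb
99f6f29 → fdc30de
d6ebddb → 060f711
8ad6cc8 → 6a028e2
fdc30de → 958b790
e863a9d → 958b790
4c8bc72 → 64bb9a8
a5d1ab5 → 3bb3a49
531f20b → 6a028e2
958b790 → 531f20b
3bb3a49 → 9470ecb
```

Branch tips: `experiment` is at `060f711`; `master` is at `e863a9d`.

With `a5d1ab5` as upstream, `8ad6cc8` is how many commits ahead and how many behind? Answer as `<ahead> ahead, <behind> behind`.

0 ahead, 3 behind

Reachable from 8ad6cc8: {6a028e2, 8ad6cc8}.
Reachable from a5d1ab5: {3bb3a49, 6a028e2, 8ad6cc8, 9470ecb, a5d1ab5}.
Only in 8ad6cc8's history (ahead): {} — 0.
Only in a5d1ab5's history (behind): {3bb3a49, 9470ecb, a5d1ab5} — 3.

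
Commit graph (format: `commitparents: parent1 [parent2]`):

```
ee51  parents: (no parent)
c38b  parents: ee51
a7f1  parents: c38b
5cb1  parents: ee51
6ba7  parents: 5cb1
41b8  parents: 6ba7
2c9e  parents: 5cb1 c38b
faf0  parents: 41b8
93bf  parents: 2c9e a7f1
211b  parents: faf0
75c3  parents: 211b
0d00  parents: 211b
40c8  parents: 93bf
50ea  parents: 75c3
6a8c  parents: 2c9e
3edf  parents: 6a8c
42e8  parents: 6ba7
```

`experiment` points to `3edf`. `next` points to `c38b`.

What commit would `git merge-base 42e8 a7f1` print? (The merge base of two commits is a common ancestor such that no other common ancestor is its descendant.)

Ancestors of 42e8: {42e8, 5cb1, 6ba7, ee51}.
Ancestors of a7f1: {a7f1, c38b, ee51}.
Common ancestors: {ee51}.
The only common ancestor is ee51, so it is the merge base.

ee51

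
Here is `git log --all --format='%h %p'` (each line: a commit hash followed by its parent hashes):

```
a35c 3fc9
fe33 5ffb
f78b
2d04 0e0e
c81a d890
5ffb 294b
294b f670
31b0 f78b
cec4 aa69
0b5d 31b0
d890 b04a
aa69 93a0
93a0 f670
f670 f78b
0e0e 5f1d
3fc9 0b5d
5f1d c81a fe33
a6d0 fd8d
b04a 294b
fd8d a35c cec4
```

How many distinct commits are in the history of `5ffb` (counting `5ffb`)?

Walking parent pointers from 5ffb: reachable set = {294b, 5ffb, f670, f78b}.
That is 4 commits.

4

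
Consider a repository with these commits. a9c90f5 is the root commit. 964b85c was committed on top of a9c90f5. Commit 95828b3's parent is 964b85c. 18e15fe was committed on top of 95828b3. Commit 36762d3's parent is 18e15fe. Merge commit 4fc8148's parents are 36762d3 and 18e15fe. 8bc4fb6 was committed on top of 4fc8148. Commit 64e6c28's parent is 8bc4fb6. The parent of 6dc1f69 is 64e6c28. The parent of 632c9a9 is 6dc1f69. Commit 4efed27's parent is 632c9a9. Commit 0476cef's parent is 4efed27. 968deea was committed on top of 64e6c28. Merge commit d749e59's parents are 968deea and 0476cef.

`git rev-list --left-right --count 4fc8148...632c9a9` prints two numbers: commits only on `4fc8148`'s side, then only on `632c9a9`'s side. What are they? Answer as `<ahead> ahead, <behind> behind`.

0 ahead, 4 behind

Reachable from 4fc8148: {18e15fe, 36762d3, 4fc8148, 95828b3, 964b85c, a9c90f5}.
Reachable from 632c9a9: {18e15fe, 36762d3, 4fc8148, 632c9a9, 64e6c28, 6dc1f69, 8bc4fb6, 95828b3, 964b85c, a9c90f5}.
Only in 4fc8148's history (ahead): {} — 0.
Only in 632c9a9's history (behind): {632c9a9, 64e6c28, 6dc1f69, 8bc4fb6} — 4.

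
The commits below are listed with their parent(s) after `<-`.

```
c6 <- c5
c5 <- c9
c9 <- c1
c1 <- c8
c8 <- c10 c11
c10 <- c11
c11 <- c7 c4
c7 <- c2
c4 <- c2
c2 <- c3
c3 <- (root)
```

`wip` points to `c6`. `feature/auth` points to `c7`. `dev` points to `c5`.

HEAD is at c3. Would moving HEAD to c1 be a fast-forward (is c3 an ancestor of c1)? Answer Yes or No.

A fast-forward from c3 to c1 is possible iff c3 is an ancestor of c1.
Ancestors of c1: {c1, c10, c11, c2, c3, c4, c7, c8}.
c3 is among them, so fast-forward is possible.

Yes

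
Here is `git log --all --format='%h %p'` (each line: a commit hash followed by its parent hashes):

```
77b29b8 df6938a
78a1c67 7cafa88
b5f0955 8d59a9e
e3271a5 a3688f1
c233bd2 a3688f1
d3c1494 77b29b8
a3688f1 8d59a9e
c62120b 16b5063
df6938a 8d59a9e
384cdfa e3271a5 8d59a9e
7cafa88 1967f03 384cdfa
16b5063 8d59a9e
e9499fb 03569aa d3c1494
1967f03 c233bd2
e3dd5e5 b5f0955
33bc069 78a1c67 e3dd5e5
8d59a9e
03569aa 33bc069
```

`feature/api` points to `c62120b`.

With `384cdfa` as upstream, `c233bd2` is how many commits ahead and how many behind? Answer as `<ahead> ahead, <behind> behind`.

Reachable from c233bd2: {8d59a9e, a3688f1, c233bd2}.
Reachable from 384cdfa: {384cdfa, 8d59a9e, a3688f1, e3271a5}.
Only in c233bd2's history (ahead): {c233bd2} — 1.
Only in 384cdfa's history (behind): {384cdfa, e3271a5} — 2.

1 ahead, 2 behind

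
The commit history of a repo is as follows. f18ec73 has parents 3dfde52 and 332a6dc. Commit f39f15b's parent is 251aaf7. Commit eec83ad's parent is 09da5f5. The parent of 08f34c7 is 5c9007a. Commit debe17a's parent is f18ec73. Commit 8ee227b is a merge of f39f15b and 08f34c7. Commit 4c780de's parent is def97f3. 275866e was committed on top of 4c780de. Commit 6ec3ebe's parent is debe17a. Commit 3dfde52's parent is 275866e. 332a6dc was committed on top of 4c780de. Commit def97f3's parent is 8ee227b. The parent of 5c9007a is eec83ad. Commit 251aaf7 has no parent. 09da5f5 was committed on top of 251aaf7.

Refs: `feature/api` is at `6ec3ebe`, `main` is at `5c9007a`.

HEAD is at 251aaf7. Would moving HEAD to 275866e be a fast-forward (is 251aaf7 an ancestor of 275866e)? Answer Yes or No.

Yes

A fast-forward from 251aaf7 to 275866e is possible iff 251aaf7 is an ancestor of 275866e.
Ancestors of 275866e: {08f34c7, 09da5f5, 251aaf7, 275866e, 4c780de, 5c9007a, 8ee227b, def97f3, eec83ad, f39f15b}.
251aaf7 is among them, so fast-forward is possible.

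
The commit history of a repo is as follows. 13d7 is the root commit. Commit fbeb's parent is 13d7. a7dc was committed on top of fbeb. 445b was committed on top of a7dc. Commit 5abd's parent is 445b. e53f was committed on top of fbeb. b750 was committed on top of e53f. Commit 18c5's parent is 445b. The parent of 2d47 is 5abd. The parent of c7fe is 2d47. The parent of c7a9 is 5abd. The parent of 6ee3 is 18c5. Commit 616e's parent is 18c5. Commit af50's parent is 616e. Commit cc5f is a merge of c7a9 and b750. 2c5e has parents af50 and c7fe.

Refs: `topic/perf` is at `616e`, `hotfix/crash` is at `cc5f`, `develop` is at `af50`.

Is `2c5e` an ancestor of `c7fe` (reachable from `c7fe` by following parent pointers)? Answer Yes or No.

No

Ancestors of c7fe: {13d7, 2d47, 445b, 5abd, a7dc, c7fe, fbeb}.
2c5e is not in that set, so it is not an ancestor of c7fe.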